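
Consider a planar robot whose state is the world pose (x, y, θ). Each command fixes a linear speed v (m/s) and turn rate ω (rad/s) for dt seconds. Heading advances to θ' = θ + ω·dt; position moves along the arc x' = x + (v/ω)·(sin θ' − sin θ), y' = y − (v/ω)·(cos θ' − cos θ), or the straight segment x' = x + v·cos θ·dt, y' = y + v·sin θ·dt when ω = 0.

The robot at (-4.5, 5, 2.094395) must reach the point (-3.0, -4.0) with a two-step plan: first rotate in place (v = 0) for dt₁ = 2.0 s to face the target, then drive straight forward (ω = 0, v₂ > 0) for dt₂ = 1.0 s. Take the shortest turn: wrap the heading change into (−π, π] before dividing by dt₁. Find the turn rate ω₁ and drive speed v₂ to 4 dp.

ω₁ = 1.3916, v₂ = 9.1241

heading to target = atan2(-4−5, -3−-4.5) = -1.4056
Δθ = wrap(-1.4056 − 2.0944) = 2.7831; ω₁ = Δθ/dt₁ = 1.3916
distance = √((-3−-4.5)² + (-4−5)²) = 9.1241; v₂ = distance/dt₂ = 9.1241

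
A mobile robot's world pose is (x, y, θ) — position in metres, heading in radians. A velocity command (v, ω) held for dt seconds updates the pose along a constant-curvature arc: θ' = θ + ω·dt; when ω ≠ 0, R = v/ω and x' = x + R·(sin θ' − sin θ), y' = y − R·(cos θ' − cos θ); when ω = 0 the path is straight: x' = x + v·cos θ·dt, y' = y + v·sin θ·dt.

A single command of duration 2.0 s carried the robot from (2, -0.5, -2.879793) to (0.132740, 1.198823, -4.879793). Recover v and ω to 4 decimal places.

v = 1.5000, ω = -1.0000

Δθ = -4.879793 − -2.879793 = -2.000000
ω = Δθ/dt = -2.000000/2.0 = -1.0000
R = Δx/(sin θ' − sin θ) = -1.5000
v = R·ω = -1.5000·-1.0000 = 1.5000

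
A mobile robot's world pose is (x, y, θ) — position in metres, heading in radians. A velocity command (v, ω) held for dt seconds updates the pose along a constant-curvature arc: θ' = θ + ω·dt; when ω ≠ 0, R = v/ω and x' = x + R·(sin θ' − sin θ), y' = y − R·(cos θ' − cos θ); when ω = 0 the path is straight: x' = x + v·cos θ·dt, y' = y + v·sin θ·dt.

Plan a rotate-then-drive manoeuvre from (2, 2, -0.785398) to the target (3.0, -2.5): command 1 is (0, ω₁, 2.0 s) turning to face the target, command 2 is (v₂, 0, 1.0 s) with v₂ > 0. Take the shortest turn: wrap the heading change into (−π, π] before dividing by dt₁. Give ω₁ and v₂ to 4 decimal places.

ω₁ = -0.2834, v₂ = 4.6098

heading to target = atan2(-2.5−2, 3−2) = -1.3521
Δθ = wrap(-1.3521 − -0.7854) = -0.5667; ω₁ = Δθ/dt₁ = -0.2834
distance = √((3−2)² + (-2.5−2)²) = 4.6098; v₂ = distance/dt₂ = 4.6098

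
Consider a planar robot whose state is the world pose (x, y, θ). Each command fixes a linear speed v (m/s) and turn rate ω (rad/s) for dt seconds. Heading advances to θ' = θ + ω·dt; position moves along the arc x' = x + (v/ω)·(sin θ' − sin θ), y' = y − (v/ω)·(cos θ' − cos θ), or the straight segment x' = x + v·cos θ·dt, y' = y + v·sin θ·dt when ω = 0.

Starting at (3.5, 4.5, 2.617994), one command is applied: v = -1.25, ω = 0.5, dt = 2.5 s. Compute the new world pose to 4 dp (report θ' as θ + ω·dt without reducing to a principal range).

(6.4105, 4.7961, 3.8680)

θ' = 2.6180 + 0.5·2.5 = 3.8680
R = v/ω = -1.25/0.5 = -2.5000
x' = 3.5 + -2.5000·(sin 3.8680 − sin 2.6180) = 6.4105
y' = 4.5 − -2.5000·(cos 3.8680 − cos 2.6180) = 4.7961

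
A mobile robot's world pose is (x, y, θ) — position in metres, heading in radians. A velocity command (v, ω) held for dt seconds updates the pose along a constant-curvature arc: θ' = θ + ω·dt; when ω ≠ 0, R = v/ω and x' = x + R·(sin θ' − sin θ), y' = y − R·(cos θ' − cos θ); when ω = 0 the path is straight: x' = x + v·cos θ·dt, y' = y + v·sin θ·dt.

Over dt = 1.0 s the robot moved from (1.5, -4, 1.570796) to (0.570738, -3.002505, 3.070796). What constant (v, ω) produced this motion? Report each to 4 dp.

v = 1.5000, ω = 1.5000

Δθ = 3.070796 − 1.570796 = 1.500000
ω = Δθ/dt = 1.500000/1.0 = 1.5000
R = −Δy/(cos θ' − cos θ) = 1.0000
v = R·ω = 1.0000·1.5000 = 1.5000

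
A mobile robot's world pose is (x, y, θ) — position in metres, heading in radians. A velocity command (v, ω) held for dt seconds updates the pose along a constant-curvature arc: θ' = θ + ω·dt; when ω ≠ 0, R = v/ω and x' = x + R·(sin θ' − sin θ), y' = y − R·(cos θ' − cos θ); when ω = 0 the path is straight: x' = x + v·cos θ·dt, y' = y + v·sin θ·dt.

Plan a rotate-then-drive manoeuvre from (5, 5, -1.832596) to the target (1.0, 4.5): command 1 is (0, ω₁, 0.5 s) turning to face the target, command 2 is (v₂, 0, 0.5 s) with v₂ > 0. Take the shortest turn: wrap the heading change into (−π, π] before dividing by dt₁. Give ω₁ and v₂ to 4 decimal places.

heading to target = atan2(4.5−5, 1−5) = -3.0172
Δθ = wrap(-3.0172 − -1.8326) = -1.1846; ω₁ = Δθ/dt₁ = -2.3693
distance = √((1−5)² + (4.5−5)²) = 4.0311; v₂ = distance/dt₂ = 8.0623

ω₁ = -2.3693, v₂ = 8.0623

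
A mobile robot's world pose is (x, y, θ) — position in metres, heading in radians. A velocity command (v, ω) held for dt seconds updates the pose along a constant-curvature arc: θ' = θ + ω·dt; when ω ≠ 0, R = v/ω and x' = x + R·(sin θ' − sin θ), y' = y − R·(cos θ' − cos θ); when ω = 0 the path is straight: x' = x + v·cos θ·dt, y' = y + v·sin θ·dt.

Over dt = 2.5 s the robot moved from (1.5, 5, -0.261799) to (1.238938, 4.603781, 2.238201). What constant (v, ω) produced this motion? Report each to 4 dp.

Δθ = 2.238201 − -0.261799 = 2.500000
ω = Δθ/dt = 2.500000/2.5 = 1.0000
R = −Δy/(cos θ' − cos θ) = -0.2500
v = R·ω = -0.2500·1.0000 = -0.2500

v = -0.2500, ω = 1.0000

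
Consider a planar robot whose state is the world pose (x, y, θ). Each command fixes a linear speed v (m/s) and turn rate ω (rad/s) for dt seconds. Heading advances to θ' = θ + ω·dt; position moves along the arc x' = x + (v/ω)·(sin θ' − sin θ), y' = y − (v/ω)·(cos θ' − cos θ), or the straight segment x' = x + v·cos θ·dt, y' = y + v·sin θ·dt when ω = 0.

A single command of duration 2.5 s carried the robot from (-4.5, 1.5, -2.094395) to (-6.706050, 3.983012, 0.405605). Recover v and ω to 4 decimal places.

Δθ = 0.405605 − -2.094395 = 2.500000
ω = Δθ/dt = 2.500000/2.5 = 1.0000
R = −Δy/(cos θ' − cos θ) = -1.7500
v = R·ω = -1.7500·1.0000 = -1.7500

v = -1.7500, ω = 1.0000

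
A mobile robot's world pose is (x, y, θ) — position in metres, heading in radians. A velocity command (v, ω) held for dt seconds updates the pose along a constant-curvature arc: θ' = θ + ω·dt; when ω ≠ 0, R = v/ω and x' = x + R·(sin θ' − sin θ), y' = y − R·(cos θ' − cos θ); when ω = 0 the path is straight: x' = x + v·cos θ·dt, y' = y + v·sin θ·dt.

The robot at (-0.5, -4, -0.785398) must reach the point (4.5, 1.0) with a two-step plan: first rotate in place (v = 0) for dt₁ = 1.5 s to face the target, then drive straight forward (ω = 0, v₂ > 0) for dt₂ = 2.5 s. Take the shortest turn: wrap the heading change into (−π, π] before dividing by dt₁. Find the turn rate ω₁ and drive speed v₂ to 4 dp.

heading to target = atan2(1−-4, 4.5−-0.5) = 0.7854
Δθ = wrap(0.7854 − -0.7854) = 1.5708; ω₁ = Δθ/dt₁ = 1.0472
distance = √((4.5−-0.5)² + (1−-4)²) = 7.0711; v₂ = distance/dt₂ = 2.8284

ω₁ = 1.0472, v₂ = 2.8284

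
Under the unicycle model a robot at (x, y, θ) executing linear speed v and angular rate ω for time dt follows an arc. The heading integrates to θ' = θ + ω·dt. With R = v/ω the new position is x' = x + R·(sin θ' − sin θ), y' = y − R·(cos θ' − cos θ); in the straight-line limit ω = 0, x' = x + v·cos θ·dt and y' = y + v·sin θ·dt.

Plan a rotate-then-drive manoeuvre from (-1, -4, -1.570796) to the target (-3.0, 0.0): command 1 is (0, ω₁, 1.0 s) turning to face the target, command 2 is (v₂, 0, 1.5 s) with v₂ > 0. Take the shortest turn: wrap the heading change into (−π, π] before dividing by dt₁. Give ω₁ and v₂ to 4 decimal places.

heading to target = atan2(0−-4, -3−-1) = 2.0344
Δθ = wrap(2.0344 − -1.5708) = -2.6779; ω₁ = Δθ/dt₁ = -2.6779
distance = √((-3−-1)² + (0−-4)²) = 4.4721; v₂ = distance/dt₂ = 2.9814

ω₁ = -2.6779, v₂ = 2.9814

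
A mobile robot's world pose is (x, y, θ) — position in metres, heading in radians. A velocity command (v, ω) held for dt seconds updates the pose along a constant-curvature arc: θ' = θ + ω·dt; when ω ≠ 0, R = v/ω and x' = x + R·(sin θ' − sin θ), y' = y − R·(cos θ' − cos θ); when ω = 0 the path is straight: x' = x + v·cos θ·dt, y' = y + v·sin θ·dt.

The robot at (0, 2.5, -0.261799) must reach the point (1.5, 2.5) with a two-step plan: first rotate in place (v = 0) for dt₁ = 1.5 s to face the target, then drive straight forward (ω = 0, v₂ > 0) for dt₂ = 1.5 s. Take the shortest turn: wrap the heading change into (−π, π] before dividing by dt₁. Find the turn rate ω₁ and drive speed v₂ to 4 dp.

ω₁ = 0.1745, v₂ = 1.0000

heading to target = atan2(2.5−2.5, 1.5−0) = 0.0000
Δθ = wrap(0.0000 − -0.2618) = 0.2618; ω₁ = Δθ/dt₁ = 0.1745
distance = √((1.5−0)² + (2.5−2.5)²) = 1.5000; v₂ = distance/dt₂ = 1.0000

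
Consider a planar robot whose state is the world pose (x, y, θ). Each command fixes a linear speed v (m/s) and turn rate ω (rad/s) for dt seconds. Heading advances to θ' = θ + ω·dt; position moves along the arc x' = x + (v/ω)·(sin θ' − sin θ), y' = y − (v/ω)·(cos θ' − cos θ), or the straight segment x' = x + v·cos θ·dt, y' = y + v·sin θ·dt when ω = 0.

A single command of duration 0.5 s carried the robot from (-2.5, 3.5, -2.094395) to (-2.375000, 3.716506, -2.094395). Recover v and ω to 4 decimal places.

v = -0.5000, ω = 0.0000

Δθ = -2.094395 − -2.094395 = 0.000000
ω = Δθ/dt = 0.000000/0.5 = 0.0000
ω = 0 → v = (Δx·cos θ + Δy·sin θ)/dt = -0.5000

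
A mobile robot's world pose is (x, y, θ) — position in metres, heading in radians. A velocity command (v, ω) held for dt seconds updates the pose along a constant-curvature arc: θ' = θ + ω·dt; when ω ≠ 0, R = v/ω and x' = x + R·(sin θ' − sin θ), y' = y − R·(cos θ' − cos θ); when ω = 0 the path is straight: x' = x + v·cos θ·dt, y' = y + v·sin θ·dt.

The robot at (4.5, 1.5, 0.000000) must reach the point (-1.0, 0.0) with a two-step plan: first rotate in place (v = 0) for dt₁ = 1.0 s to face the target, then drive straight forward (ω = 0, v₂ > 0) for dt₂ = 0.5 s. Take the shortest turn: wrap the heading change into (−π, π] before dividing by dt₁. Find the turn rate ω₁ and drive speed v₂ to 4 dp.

ω₁ = -2.8753, v₂ = 11.4018

heading to target = atan2(0−1.5, -1−4.5) = -2.8753
Δθ = wrap(-2.8753 − 0.0000) = -2.8753; ω₁ = Δθ/dt₁ = -2.8753
distance = √((-1−4.5)² + (0−1.5)²) = 5.7009; v₂ = distance/dt₂ = 11.4018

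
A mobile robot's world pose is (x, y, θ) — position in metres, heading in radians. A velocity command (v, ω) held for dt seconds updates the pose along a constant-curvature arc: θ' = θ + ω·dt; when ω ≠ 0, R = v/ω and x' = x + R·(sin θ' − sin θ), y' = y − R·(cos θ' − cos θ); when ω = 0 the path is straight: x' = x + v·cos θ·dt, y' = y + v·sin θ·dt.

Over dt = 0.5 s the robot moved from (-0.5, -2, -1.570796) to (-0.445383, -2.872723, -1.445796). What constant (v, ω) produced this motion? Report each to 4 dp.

v = 1.7500, ω = 0.2500

Δθ = -1.445796 − -1.570796 = 0.125000
ω = Δθ/dt = 0.125000/0.5 = 0.2500
R = −Δy/(cos θ' − cos θ) = 7.0000
v = R·ω = 7.0000·0.2500 = 1.7500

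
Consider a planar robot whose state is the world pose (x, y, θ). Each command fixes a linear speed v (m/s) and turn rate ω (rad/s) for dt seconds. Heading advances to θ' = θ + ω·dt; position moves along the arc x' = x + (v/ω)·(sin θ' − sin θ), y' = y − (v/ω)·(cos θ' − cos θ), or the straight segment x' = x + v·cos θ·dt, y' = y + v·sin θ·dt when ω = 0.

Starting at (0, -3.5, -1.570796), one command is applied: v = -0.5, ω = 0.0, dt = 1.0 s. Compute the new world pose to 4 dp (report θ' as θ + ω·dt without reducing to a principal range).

(0.0000, -3.0000, -1.5708)

θ' = -1.5708 + 0.0·1.0 = -1.5708
ω = 0 → straight: x' = 0 + -0.5·cos(-1.5708)·1.0 = 0.0000
y' = -3.5 + -0.5·sin(-1.5708)·1.0 = -3.0000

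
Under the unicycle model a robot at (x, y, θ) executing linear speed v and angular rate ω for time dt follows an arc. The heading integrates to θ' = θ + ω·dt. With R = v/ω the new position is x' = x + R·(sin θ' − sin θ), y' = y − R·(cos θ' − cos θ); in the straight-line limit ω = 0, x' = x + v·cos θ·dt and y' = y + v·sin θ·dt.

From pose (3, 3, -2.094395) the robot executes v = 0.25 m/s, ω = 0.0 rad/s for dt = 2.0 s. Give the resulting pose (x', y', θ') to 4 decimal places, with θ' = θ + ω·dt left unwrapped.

θ' = -2.0944 + 0.0·2.0 = -2.0944
ω = 0 → straight: x' = 3 + 0.25·cos(-2.0944)·2.0 = 2.7500
y' = 3 + 0.25·sin(-2.0944)·2.0 = 2.5670

(2.7500, 2.5670, -2.0944)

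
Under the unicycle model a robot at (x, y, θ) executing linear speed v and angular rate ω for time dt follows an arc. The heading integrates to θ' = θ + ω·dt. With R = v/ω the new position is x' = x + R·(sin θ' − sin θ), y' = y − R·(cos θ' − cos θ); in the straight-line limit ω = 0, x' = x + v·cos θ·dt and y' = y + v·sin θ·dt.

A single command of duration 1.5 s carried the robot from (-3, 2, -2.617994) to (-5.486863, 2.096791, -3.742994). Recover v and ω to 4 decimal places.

Δθ = -3.742994 − -2.617994 = -1.125000
ω = Δθ/dt = -1.125000/1.5 = -0.7500
R = Δx/(sin θ' − sin θ) = -2.3333
v = R·ω = -2.3333·-0.7500 = 1.7500

v = 1.7500, ω = -0.7500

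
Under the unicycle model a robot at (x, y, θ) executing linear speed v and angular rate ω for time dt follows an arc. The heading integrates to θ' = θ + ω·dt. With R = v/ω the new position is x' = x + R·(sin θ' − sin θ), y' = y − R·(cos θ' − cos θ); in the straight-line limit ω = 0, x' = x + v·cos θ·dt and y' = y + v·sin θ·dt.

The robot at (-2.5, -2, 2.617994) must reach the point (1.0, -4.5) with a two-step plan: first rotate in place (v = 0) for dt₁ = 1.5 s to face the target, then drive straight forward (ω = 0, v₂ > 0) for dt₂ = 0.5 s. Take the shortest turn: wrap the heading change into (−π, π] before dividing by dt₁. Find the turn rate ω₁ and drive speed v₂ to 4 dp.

ω₁ = 2.0300, v₂ = 8.6023

heading to target = atan2(-4.5−-2, 1−-2.5) = -0.6202
Δθ = wrap(-0.6202 − 2.6180) = 3.0449; ω₁ = Δθ/dt₁ = 2.0300
distance = √((1−-2.5)² + (-4.5−-2)²) = 4.3012; v₂ = distance/dt₂ = 8.6023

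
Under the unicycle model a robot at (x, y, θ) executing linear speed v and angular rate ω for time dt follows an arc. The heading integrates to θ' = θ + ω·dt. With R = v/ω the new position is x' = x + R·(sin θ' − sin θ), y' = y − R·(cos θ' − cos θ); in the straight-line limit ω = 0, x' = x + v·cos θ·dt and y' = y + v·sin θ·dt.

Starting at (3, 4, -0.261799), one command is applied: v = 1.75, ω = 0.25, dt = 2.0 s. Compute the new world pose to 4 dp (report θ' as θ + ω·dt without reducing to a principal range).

θ' = -0.2618 + 0.25·2.0 = 0.2382
R = v/ω = 1.75/0.25 = 7.0000
x' = 3 + 7.0000·(sin 0.2382 − sin -0.2618) = 6.4634
y' = 4 − 7.0000·(cos 0.2382 − cos -0.2618) = 3.9591

(6.4634, 3.9591, 0.2382)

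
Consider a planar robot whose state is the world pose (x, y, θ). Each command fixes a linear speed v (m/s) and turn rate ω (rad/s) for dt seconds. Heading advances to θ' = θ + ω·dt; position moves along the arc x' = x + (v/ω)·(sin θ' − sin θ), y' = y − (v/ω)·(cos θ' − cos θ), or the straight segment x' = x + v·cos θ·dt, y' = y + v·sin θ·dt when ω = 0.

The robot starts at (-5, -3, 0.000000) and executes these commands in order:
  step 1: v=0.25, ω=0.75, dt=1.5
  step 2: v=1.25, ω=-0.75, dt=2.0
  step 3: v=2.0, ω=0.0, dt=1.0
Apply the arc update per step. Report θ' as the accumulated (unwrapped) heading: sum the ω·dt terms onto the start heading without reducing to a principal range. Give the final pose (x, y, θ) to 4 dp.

(-0.7240, -2.7107, -0.3750)

step 1: θ'=1.1250 (R=0.3333) → pose (-4.6992, -2.8104, 1.1250)
step 2: θ'=-0.3750 (R=-1.6667) → pose (-2.5850, -1.9782, -0.3750)
step 3: θ'=-0.3750 (straight) → pose (-0.7240, -2.7107, -0.3750)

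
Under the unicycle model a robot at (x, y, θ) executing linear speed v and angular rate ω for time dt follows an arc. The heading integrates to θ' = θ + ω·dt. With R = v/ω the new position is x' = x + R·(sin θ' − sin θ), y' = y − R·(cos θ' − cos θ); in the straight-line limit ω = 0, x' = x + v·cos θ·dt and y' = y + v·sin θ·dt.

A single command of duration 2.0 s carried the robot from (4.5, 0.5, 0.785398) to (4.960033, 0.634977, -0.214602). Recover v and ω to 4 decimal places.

v = 0.2500, ω = -0.5000

Δθ = -0.214602 − 0.785398 = -1.000000
ω = Δθ/dt = -1.000000/2.0 = -0.5000
R = Δx/(sin θ' − sin θ) = -0.5000
v = R·ω = -0.5000·-0.5000 = 0.2500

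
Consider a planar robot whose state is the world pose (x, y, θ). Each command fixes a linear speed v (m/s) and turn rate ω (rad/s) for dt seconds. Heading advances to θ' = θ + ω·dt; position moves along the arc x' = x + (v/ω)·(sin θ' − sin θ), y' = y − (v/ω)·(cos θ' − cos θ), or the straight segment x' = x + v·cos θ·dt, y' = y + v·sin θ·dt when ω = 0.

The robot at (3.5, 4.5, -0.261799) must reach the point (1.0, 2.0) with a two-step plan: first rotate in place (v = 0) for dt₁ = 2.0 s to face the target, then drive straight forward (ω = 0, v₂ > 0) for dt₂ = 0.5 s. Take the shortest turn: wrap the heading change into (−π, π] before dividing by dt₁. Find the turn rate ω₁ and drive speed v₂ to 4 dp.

heading to target = atan2(2−4.5, 1−3.5) = -2.3562
Δθ = wrap(-2.3562 − -0.2618) = -2.0944; ω₁ = Δθ/dt₁ = -1.0472
distance = √((1−3.5)² + (2−4.5)²) = 3.5355; v₂ = distance/dt₂ = 7.0711

ω₁ = -1.0472, v₂ = 7.0711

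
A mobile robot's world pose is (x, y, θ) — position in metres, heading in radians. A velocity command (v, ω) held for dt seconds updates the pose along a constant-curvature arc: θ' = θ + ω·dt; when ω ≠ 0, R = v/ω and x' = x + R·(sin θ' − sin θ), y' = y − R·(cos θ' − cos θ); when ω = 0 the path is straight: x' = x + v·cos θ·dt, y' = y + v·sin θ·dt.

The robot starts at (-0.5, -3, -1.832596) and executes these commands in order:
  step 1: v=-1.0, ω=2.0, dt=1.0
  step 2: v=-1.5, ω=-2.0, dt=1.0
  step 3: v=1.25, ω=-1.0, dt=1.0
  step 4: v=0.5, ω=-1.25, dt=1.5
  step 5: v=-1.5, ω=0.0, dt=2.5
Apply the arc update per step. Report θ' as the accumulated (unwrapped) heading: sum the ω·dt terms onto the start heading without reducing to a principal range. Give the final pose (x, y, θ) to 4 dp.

(-3.2466, -5.6820, -4.7076)

step 1: θ'=0.1674 (R=-0.5000) → pose (-1.0663, -2.3776, 0.1674)
step 2: θ'=-1.8326 (R=0.7500) → pose (-1.9157, -1.4440, -1.8326)
step 3: θ'=-2.8326 (R=-1.2500) → pose (-2.7430, -2.3112, -2.8326)
step 4: θ'=-4.7076 (R=-0.4000) → pose (-3.2646, -1.9321, -4.7076)
step 5: θ'=-4.7076 (straight) → pose (-3.2466, -5.6820, -4.7076)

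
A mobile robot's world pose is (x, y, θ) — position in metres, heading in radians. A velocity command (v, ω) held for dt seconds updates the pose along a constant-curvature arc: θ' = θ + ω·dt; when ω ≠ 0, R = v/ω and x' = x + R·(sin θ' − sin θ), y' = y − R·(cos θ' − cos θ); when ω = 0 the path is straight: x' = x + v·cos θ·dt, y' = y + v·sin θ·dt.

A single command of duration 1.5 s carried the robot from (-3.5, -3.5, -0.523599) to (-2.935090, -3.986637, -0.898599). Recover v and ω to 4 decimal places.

Δθ = -0.898599 − -0.523599 = -0.375000
ω = Δθ/dt = -0.375000/1.5 = -0.2500
R = Δx/(sin θ' − sin θ) = -2.0000
v = R·ω = -2.0000·-0.2500 = 0.5000

v = 0.5000, ω = -0.2500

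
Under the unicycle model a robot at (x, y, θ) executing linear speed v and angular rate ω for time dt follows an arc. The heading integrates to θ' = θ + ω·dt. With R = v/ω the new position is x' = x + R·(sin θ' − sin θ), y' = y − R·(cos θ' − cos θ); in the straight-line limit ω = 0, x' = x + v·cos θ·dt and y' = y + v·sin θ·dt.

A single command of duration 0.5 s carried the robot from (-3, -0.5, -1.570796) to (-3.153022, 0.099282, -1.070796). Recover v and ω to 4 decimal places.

v = -1.2500, ω = 1.0000

Δθ = -1.070796 − -1.570796 = 0.500000
ω = Δθ/dt = 0.500000/0.5 = 1.0000
R = −Δy/(cos θ' − cos θ) = -1.2500
v = R·ω = -1.2500·1.0000 = -1.2500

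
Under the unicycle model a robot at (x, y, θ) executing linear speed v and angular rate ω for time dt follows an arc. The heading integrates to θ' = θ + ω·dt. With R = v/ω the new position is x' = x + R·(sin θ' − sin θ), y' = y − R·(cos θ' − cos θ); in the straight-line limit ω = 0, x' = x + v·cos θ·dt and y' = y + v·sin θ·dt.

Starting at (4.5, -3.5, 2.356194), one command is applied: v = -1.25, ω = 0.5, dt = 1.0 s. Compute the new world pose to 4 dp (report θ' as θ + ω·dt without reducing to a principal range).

θ' = 2.3562 + 0.5·1.0 = 2.8562
R = v/ω = -1.25/0.5 = -2.5000
x' = 4.5 + -2.5000·(sin 2.8562 − sin 2.3562) = 5.5639
y' = -3.5 − -2.5000·(cos 2.8562 − cos 2.3562) = -4.1311

(5.5639, -4.1311, 2.8562)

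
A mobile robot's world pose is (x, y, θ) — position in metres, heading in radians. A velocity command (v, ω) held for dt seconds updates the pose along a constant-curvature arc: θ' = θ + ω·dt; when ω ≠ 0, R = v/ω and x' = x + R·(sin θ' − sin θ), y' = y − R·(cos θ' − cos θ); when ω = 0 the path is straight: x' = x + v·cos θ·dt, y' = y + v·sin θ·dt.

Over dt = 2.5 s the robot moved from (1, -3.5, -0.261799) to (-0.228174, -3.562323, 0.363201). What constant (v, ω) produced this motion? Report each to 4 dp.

v = -0.5000, ω = 0.2500

Δθ = 0.363201 − -0.261799 = 0.625000
ω = Δθ/dt = 0.625000/2.5 = 0.2500
R = Δx/(sin θ' − sin θ) = -2.0000
v = R·ω = -2.0000·0.2500 = -0.5000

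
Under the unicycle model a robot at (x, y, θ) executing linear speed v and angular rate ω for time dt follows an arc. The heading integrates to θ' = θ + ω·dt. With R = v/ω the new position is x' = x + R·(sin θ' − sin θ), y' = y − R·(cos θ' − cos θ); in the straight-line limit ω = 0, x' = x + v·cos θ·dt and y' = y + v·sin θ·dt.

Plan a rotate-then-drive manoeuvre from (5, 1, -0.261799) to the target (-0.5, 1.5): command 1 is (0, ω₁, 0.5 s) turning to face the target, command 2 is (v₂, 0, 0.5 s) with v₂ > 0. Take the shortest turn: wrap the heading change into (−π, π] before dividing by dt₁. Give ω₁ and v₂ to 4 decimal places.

ω₁ = -5.9409, v₂ = 11.0454

heading to target = atan2(1.5−1, -0.5−5) = 3.0509
Δθ = wrap(3.0509 − -0.2618) = -2.9705; ω₁ = Δθ/dt₁ = -5.9409
distance = √((-0.5−5)² + (1.5−1)²) = 5.5227; v₂ = distance/dt₂ = 11.0454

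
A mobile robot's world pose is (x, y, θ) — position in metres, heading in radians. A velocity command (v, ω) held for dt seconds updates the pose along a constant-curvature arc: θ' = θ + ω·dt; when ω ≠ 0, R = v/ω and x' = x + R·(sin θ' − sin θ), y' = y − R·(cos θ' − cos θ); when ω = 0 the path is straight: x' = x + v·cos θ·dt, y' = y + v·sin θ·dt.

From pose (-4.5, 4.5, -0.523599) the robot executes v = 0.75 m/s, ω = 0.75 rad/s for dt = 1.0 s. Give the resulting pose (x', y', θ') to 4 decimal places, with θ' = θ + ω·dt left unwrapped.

θ' = -0.5236 + 0.75·1.0 = 0.2264
R = v/ω = 0.75/0.75 = 1.0000
x' = -4.5 + 1.0000·(sin 0.2264 − sin -0.5236) = -3.7755
y' = 4.5 − 1.0000·(cos 0.2264 − cos -0.5236) = 4.3915

(-3.7755, 4.3915, 0.2264)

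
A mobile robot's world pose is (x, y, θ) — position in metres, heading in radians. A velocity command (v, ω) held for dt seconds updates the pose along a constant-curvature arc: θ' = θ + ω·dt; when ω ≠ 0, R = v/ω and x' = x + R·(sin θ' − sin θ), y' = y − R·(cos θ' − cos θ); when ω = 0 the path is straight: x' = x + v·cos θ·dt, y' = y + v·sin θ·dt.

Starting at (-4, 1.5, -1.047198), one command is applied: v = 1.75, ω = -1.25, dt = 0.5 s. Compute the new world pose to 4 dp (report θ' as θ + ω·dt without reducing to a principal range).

(-3.8196, 0.6583, -1.6722)

θ' = -1.0472 + -1.25·0.5 = -1.6722
R = v/ω = 1.75/-1.25 = -1.4000
x' = -4 + -1.4000·(sin -1.6722 − sin -1.0472) = -3.8196
y' = 1.5 − -1.4000·(cos -1.6722 − cos -1.0472) = 0.6583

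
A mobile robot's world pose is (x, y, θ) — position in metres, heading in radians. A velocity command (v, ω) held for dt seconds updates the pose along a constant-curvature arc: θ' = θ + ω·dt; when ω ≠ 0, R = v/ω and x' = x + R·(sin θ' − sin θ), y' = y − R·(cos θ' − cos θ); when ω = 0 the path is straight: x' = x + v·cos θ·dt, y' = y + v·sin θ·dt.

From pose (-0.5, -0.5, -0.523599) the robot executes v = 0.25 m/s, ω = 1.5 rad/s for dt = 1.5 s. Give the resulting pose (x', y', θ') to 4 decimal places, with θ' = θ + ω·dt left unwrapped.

(-0.2520, -0.3298, 1.7264)

θ' = -0.5236 + 1.5·1.5 = 1.7264
R = v/ω = 0.25/1.5 = 0.1667
x' = -0.5 + 0.1667·(sin 1.7264 − sin -0.5236) = -0.2520
y' = -0.5 − 0.1667·(cos 1.7264 − cos -0.5236) = -0.3298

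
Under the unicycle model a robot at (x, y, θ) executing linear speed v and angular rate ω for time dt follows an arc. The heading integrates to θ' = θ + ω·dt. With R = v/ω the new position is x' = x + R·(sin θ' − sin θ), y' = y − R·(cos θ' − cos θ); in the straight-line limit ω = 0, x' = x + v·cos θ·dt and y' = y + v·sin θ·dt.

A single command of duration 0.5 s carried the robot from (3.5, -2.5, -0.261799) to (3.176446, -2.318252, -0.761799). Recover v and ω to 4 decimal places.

Δθ = -0.761799 − -0.261799 = -0.500000
ω = Δθ/dt = -0.500000/0.5 = -1.0000
R = Δx/(sin θ' − sin θ) = 0.7500
v = R·ω = 0.7500·-1.0000 = -0.7500

v = -0.7500, ω = -1.0000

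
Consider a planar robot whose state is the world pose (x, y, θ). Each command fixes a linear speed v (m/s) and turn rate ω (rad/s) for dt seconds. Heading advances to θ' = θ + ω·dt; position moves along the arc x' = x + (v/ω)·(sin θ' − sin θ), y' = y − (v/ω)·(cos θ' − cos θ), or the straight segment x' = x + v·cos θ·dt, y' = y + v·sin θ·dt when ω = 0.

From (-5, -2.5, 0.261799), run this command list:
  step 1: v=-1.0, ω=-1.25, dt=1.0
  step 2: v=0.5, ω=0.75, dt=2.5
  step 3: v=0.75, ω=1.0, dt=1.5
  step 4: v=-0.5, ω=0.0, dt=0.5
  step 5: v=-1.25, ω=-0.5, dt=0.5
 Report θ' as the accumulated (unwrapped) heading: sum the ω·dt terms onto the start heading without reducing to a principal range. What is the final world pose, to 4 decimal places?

step 1: θ'=-0.9882 (R=0.8000) → pose (-5.8751, -2.1674, -0.9882)
step 2: θ'=0.8868 (R=0.6667) → pose (-4.8017, -2.2219, 0.8868)
step 3: θ'=2.3868 (R=0.7500) → pose (-4.8691, -1.2017, 2.3868)
step 4: θ'=2.3868 (straight) → pose (-4.6870, -1.3729, 2.3868)
step 5: θ'=2.1368 (R=2.5000) → pose (-4.2897, -1.8533, 2.1368)

(-4.2897, -1.8533, 2.1368)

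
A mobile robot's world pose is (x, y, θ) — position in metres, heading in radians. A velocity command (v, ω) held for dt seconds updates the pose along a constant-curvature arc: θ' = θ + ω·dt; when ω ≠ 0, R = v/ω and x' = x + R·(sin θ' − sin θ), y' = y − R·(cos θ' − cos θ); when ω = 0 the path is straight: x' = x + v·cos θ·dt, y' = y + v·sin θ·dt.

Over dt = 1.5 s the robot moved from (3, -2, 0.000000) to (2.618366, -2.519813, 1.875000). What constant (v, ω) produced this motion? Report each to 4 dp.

v = -0.5000, ω = 1.2500

Δθ = 1.875000 − 0.000000 = 1.875000
ω = Δθ/dt = 1.875000/1.5 = 1.2500
R = −Δy/(cos θ' − cos θ) = -0.4000
v = R·ω = -0.4000·1.2500 = -0.5000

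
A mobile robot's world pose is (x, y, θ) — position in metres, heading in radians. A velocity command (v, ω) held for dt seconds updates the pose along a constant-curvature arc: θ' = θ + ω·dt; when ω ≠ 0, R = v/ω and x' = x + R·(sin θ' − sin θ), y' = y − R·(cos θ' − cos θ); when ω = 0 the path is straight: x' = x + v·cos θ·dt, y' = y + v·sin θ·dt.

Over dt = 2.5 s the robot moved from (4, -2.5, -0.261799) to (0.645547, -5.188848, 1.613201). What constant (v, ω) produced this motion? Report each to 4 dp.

v = -2.0000, ω = 0.7500

Δθ = 1.613201 − -0.261799 = 1.875000
ω = Δθ/dt = 1.875000/2.5 = 0.7500
R = Δx/(sin θ' − sin θ) = -2.6667
v = R·ω = -2.6667·0.7500 = -2.0000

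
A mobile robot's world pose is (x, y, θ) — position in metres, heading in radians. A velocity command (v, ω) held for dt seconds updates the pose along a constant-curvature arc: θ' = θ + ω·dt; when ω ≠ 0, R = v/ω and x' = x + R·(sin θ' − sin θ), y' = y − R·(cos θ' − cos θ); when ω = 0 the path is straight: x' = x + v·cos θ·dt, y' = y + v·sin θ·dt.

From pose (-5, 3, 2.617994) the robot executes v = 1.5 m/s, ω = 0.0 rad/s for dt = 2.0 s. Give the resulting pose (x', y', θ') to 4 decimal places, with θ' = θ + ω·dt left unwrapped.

(-7.5981, 4.5000, 2.6180)

θ' = 2.6180 + 0.0·2.0 = 2.6180
ω = 0 → straight: x' = -5 + 1.5·cos(2.6180)·2.0 = -7.5981
y' = 3 + 1.5·sin(2.6180)·2.0 = 4.5000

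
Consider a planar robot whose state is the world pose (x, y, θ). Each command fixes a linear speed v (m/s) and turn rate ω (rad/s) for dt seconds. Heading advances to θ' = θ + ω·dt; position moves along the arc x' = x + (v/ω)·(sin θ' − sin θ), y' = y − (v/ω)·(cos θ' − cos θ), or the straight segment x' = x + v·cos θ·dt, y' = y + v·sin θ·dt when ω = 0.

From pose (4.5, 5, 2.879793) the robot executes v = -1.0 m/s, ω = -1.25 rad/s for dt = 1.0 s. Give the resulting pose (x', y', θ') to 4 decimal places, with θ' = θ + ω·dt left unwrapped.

θ' = 2.8798 + -1.25·1.0 = 1.6298
R = v/ω = -1.0/-1.25 = 0.8000
x' = 4.5 + 0.8000·(sin 1.6298 − sin 2.8798) = 5.0916
y' = 5 − 0.8000·(cos 1.6298 − cos 2.8798) = 4.2744

(5.0916, 4.2744, 1.6298)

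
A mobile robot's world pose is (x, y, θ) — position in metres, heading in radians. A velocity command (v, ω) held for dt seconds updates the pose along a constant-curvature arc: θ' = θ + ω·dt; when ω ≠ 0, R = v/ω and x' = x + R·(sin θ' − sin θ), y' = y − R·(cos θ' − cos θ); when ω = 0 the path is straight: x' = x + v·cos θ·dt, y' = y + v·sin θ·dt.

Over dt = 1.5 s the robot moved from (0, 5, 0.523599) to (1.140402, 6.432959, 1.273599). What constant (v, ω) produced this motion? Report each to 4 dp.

v = 1.2500, ω = 0.5000

Δθ = 1.273599 − 0.523599 = 0.750000
ω = Δθ/dt = 0.750000/1.5 = 0.5000
R = −Δy/(cos θ' − cos θ) = 2.5000
v = R·ω = 2.5000·0.5000 = 1.2500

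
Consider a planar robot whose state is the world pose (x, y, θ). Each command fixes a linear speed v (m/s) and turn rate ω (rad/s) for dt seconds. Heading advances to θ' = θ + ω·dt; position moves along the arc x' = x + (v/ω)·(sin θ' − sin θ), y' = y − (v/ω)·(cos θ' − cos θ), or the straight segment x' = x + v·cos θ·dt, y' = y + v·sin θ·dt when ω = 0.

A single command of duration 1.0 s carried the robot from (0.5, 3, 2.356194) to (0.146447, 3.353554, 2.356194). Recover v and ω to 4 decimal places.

v = 0.5000, ω = 0.0000

Δθ = 2.356194 − 2.356194 = 0.000000
ω = Δθ/dt = 0.000000/1.0 = 0.0000
ω = 0 → v = (Δx·cos θ + Δy·sin θ)/dt = 0.5000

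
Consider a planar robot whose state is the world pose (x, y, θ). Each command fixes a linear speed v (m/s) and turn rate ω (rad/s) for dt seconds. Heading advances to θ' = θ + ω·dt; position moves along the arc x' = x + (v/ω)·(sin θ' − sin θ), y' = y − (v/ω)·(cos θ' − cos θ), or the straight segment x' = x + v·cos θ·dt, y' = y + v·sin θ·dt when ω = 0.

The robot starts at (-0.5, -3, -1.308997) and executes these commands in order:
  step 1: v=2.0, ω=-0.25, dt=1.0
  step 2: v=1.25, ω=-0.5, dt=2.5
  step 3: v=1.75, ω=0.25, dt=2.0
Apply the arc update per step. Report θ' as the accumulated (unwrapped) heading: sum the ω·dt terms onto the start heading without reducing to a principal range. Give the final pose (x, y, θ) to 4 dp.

step 1: θ'=-1.5590 (R=-8.0000) → pose (-0.2280, -4.9762, -1.5590)
step 2: θ'=-2.8090 (R=-2.5000) → pose (-1.9115, -7.3687, -2.8090)
step 3: θ'=-2.3090 (R=7.0000) → pose (-4.8038, -9.2743, -2.3090)

(-4.8038, -9.2743, -2.3090)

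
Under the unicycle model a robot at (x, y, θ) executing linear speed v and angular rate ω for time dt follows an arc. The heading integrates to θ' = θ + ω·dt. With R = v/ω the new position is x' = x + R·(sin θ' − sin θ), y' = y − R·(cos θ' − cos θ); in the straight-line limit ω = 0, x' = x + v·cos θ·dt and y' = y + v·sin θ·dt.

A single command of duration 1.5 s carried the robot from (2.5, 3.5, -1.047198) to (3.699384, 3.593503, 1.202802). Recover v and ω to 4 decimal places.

Δθ = 1.202802 − -1.047198 = 2.250000
ω = Δθ/dt = 2.250000/1.5 = 1.5000
R = Δx/(sin θ' − sin θ) = 0.6667
v = R·ω = 0.6667·1.5000 = 1.0000

v = 1.0000, ω = 1.5000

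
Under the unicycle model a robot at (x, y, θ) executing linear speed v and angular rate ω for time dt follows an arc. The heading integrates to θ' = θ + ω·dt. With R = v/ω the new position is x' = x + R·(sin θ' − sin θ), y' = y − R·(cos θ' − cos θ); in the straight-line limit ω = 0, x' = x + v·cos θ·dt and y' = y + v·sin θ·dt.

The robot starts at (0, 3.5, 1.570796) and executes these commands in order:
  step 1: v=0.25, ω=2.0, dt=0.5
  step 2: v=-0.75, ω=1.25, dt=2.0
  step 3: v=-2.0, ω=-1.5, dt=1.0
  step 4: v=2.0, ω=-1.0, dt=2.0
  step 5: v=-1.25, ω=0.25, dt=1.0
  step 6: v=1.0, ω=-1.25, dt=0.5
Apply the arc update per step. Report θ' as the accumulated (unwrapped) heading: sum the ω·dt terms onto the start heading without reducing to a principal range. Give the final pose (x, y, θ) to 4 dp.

(-1.1238, 7.0732, 1.1958)

step 1: θ'=2.5708 (R=0.1250) → pose (-0.0575, 3.6052, 2.5708)
step 2: θ'=5.0708 (R=-0.6000) → pose (0.8286, 4.3205, 5.0708)
step 3: θ'=3.5708 (R=1.3333) → pose (1.5223, 6.0006, 3.5708)
step 4: θ'=1.5708 (R=-2.0000) → pose (-1.3100, 7.8192, 1.5708)
step 5: θ'=1.8208 (R=-5.0000) → pose (-1.1545, 6.5822, 1.8208)
step 6: θ'=1.1958 (R=-0.8000) → pose (-1.1238, 7.0732, 1.1958)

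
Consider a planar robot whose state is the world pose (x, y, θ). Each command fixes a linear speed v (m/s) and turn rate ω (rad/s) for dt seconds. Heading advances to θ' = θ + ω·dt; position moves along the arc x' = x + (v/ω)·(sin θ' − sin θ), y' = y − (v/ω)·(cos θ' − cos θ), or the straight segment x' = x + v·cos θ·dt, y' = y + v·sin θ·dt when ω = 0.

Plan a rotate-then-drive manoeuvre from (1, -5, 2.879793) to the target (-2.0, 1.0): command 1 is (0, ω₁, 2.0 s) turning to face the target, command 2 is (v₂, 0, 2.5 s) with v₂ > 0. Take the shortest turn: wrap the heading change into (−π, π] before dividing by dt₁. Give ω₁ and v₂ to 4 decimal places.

ω₁ = -0.4227, v₂ = 2.6833

heading to target = atan2(1−-5, -2−1) = 2.0344
Δθ = wrap(2.0344 − 2.8798) = -0.8453; ω₁ = Δθ/dt₁ = -0.4227
distance = √((-2−1)² + (1−-5)²) = 6.7082; v₂ = distance/dt₂ = 2.6833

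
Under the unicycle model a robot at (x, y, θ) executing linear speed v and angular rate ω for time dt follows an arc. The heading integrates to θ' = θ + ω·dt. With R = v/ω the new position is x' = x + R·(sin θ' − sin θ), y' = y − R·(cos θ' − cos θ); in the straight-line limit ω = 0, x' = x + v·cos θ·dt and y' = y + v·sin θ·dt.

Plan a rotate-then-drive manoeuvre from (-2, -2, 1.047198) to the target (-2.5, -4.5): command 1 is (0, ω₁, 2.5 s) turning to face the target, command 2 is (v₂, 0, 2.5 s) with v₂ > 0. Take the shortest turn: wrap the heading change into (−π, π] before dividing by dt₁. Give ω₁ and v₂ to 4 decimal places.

ω₁ = -1.1262, v₂ = 1.0198

heading to target = atan2(-4.5−-2, -2.5−-2) = -1.7682
Δθ = wrap(-1.7682 − 1.0472) = -2.8154; ω₁ = Δθ/dt₁ = -1.1262
distance = √((-2.5−-2)² + (-4.5−-2)²) = 2.5495; v₂ = distance/dt₂ = 1.0198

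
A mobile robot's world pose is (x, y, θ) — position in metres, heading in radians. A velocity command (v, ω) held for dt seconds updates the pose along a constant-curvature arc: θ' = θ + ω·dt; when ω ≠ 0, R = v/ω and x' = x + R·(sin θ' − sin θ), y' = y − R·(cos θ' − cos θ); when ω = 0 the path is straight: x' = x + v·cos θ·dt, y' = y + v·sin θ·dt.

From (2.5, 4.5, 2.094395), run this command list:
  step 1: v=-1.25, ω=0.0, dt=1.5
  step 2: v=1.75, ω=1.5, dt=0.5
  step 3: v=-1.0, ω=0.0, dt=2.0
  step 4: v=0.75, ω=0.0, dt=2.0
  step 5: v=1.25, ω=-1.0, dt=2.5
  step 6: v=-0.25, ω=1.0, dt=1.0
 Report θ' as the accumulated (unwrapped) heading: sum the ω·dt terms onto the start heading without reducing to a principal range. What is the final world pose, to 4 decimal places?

step 1: θ'=2.0944 (straight) → pose (3.4375, 2.8762, 2.0944)
step 2: θ'=2.8444 (R=1.1667) → pose (2.7688, 3.4084, 2.8444)
step 3: θ'=2.8444 (straight) → pose (4.6811, 2.8227, 2.8444)
step 4: θ'=2.8444 (straight) → pose (3.2469, 3.2620, 2.8444)
step 5: θ'=0.3444 (R=-1.2500) → pose (3.1909, 5.6338, 0.3444)
step 6: θ'=1.3444 (R=-0.2500) → pose (3.0317, 5.4546, 1.3444)

(3.0317, 5.4546, 1.3444)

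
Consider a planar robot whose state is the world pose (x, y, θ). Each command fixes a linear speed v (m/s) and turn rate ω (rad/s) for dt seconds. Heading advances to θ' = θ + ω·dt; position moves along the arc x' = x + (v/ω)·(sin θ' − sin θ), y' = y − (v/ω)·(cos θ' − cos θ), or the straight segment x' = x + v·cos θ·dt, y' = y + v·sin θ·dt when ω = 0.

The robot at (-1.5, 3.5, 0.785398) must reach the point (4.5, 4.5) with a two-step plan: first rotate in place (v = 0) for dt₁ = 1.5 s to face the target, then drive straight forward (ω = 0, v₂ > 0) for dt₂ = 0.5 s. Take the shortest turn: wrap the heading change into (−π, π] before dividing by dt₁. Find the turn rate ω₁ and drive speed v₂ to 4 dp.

heading to target = atan2(4.5−3.5, 4.5−-1.5) = 0.1651
Δθ = wrap(0.1651 − 0.7854) = -0.6202; ω₁ = Δθ/dt₁ = -0.4135
distance = √((4.5−-1.5)² + (4.5−3.5)²) = 6.0828; v₂ = distance/dt₂ = 12.1655

ω₁ = -0.4135, v₂ = 12.1655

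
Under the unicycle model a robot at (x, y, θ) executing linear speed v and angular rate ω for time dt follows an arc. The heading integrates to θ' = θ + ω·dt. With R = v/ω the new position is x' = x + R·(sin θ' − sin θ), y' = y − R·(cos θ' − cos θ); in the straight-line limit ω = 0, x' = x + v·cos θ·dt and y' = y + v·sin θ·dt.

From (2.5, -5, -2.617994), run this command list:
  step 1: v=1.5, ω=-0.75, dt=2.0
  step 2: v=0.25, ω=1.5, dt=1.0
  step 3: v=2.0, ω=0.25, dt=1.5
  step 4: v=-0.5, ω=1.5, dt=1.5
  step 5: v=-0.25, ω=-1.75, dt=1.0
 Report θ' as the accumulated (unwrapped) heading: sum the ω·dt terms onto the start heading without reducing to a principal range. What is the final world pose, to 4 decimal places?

(-3.0429, -5.5753, -1.7430)

step 1: θ'=-4.1180 (R=-2.0000) → pose (-0.1570, -4.3880, -4.1180)
step 2: θ'=-2.6180 (R=0.1667) → pose (-0.3784, -4.3370, -2.6180)
step 3: θ'=-2.2430 (R=8.0000) → pose (-2.6380, -6.2835, -2.2430)
step 4: θ'=0.0070 (R=-0.3333) → pose (-2.9012, -5.7426, 0.0070)
step 5: θ'=-1.7430 (R=0.1429) → pose (-3.0429, -5.5753, -1.7430)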